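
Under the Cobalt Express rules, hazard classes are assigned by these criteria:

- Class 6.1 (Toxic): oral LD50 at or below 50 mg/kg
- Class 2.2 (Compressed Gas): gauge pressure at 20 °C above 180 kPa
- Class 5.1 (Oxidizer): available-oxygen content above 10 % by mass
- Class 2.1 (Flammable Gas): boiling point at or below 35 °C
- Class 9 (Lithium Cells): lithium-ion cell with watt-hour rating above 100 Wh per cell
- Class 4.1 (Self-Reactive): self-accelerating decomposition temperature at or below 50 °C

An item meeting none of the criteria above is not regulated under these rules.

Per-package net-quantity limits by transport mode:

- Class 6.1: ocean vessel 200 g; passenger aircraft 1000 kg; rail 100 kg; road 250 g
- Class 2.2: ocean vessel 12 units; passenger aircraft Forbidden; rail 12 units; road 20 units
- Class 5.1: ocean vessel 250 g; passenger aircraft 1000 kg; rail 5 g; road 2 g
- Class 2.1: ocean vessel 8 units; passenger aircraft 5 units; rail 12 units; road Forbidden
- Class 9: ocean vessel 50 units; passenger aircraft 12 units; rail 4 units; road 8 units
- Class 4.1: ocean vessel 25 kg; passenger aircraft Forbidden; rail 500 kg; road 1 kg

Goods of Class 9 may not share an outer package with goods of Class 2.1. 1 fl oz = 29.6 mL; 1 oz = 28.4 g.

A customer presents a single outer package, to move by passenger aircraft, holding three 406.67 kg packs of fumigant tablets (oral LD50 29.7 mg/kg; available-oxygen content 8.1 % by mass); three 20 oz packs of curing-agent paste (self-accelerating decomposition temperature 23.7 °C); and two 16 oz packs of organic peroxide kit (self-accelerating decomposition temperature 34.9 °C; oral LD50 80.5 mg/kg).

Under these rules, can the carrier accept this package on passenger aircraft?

No

With oral LD50 29.7 mg/kg (≤ 50 mg/kg), the fumigant tablets fall in Class 6.1.
Curing-agent paste: self-accelerating decomposition temperature 23.7 °C ≤ 50 °C → Class 4.1 (Self-Reactive).
The organic peroxide kit has self-accelerating decomposition temperature 34.9 °C, which is ≤ 50 °C, so it is Class 4.1 (Self-Reactive).
Class 4.1 net quantity: (three 20 oz packs = 1.704 kg) + (two 16 oz packs = 908.8 g) = 2612.8 g.
Class 4.1 is Forbidden by passenger aircraft.
Class 6.1 quantity: three 406.67 kg packs = 1220.01 kg.
1220.01 kg exceeds the passenger aircraft limit of 1000 kg for Class 6.1.
The segregation rule (Class 9 with Class 2.1) does not apply to Class 4.1 with Class 6.1.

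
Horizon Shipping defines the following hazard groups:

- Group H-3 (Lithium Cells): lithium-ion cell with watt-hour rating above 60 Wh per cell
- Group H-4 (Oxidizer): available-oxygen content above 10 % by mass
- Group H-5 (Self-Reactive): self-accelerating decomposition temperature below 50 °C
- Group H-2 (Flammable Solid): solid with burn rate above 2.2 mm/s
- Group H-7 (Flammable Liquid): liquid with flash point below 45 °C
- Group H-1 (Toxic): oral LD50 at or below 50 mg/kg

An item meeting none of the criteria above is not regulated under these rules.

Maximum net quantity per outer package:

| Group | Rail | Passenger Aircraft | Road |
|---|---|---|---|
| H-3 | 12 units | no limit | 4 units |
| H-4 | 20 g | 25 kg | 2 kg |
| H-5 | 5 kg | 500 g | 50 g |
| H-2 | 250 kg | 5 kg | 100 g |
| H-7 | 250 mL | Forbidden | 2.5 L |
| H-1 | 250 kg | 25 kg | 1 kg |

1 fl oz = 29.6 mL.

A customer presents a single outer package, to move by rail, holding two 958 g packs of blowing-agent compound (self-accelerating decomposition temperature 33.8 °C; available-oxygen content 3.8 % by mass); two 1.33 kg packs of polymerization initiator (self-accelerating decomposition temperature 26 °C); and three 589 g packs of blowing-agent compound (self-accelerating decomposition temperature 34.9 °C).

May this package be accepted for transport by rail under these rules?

No

Blowing-agent compound: self-accelerating decomposition temperature 33.8 °C < 50 °C → Group H-5 (Self-Reactive).
With self-accelerating decomposition temperature 26 °C (< 50 °C), the polymerization initiator falls in Group H-5.
The blowing-agent compound has self-accelerating decomposition temperature 34.9 °C, which is < 50 °C, so it is Group H-5 (Self-Reactive).
Group H-5 net quantity: (two 958 g packs = 1.916 kg) + (two 1.33 kg packs = 2.66 kg) + (three 589 g packs = 1.767 kg) = 6.343 kg.
That exceeds the Group H-5 rail limit of 5 kg.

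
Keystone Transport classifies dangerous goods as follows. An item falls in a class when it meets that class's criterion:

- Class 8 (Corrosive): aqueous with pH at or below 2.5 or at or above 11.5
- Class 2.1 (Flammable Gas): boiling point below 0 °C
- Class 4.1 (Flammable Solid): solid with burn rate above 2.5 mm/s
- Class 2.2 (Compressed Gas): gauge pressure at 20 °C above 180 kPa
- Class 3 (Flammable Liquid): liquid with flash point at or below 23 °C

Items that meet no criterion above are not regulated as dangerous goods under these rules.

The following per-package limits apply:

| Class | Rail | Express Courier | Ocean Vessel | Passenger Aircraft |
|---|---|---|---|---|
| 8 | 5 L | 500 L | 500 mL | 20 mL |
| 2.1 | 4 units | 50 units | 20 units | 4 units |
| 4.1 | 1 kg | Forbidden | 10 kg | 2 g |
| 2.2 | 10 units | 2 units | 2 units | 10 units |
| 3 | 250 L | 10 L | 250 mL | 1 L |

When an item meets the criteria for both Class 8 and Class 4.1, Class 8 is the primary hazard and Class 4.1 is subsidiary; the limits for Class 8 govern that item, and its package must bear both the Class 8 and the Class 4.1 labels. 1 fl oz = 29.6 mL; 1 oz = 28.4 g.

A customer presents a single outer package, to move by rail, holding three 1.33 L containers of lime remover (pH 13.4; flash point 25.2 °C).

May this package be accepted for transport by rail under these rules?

The lime remover has pH 13.4, which is ≥ 11.5, so it is Class 8 (Corrosive).
Class 8 quantity: three 1.33 L containers = 3.99 L.
3.99 L ≤ 5 L (rail limit, Class 8) — within limit.

Yes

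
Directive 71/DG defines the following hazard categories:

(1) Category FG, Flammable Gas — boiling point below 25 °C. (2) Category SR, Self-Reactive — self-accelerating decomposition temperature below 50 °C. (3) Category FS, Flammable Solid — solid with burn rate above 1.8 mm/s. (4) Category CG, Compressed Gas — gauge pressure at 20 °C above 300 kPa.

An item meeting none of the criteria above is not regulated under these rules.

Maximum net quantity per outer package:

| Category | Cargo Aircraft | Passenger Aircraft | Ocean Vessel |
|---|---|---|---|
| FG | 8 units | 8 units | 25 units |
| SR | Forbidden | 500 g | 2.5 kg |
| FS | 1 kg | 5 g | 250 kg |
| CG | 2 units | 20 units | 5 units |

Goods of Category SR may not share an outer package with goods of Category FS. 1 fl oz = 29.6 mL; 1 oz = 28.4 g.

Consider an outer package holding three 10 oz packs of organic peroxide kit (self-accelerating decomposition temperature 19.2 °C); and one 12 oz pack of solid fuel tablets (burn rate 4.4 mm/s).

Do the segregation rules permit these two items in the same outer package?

No

With self-accelerating decomposition temperature 19.2 °C (< 50 °C), the organic peroxide kit falls in Category SR.
Solid fuel tablets: burn rate 4.4 mm/s > 1.8 mm/s → Category FS (Flammable Solid).
Category SR and Category FS may not share an outer package.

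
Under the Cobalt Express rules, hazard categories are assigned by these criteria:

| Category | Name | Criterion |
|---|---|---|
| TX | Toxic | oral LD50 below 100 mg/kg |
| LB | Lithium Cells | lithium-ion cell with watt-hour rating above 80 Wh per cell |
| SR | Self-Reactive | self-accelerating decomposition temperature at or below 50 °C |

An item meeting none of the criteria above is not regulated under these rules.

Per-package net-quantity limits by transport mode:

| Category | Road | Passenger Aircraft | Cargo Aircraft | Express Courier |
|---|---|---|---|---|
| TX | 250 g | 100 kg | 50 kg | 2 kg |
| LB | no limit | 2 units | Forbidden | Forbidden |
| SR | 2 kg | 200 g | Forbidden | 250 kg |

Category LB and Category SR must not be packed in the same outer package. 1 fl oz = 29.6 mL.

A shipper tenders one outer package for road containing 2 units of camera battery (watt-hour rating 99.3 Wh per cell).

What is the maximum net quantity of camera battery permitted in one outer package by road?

no limit

Watt-hour rating 99.3 Wh per cell meets the Category LB criterion (Lithium Cells), so the camera battery is Category LB.
The road limit for Category LB is no limit.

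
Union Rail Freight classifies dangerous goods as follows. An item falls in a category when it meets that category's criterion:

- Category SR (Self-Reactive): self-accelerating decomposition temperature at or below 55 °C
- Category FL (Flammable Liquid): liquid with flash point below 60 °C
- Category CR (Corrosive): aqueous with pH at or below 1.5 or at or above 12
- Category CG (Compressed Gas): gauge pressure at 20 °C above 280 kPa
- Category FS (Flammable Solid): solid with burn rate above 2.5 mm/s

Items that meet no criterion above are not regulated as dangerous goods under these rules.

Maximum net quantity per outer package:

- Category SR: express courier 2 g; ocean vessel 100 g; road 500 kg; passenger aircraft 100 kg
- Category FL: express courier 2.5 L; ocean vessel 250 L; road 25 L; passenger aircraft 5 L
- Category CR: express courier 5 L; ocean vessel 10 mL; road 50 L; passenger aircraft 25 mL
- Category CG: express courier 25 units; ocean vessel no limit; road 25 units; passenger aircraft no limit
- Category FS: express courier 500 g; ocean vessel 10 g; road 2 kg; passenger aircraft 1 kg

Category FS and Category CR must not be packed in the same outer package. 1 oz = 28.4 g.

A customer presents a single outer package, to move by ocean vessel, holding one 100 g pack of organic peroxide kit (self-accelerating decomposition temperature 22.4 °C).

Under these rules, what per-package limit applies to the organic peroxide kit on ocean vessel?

With self-accelerating decomposition temperature 22.4 °C (≤ 55 °C), the organic peroxide kit falls in Category SR.
The ocean vessel limit for Category SR is 100 g.

100 g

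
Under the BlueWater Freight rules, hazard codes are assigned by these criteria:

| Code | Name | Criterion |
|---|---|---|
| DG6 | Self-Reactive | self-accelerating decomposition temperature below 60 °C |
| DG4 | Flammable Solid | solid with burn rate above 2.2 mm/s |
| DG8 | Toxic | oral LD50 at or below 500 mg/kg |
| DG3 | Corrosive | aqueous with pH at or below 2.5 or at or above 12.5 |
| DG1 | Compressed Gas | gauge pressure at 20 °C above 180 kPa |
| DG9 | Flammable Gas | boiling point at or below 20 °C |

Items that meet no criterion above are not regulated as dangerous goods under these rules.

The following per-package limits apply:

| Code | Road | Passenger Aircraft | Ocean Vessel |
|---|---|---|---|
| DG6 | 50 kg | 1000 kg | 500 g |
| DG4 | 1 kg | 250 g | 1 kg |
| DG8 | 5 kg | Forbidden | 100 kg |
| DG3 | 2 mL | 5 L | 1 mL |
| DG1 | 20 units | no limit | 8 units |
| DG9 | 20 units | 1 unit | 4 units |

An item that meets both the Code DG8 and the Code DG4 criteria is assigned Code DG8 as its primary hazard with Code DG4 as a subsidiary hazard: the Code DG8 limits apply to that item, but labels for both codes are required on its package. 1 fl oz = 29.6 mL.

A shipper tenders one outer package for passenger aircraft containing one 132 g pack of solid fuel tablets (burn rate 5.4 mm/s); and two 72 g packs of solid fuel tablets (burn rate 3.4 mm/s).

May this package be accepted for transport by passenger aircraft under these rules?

The solid fuel tablets have burn rate 5.4 mm/s, which is > 2.2 mm/s, so they are Code DG4 (Flammable Solid).
With burn rate 3.4 mm/s (> 2.2 mm/s), the solid fuel tablets fall in Code DG4.
Code DG4 net quantity: 132 g + (two 72 g packs = 144 g) = 276 g.
276 g exceeds the passenger aircraft limit of 250 g for Code DG4.

No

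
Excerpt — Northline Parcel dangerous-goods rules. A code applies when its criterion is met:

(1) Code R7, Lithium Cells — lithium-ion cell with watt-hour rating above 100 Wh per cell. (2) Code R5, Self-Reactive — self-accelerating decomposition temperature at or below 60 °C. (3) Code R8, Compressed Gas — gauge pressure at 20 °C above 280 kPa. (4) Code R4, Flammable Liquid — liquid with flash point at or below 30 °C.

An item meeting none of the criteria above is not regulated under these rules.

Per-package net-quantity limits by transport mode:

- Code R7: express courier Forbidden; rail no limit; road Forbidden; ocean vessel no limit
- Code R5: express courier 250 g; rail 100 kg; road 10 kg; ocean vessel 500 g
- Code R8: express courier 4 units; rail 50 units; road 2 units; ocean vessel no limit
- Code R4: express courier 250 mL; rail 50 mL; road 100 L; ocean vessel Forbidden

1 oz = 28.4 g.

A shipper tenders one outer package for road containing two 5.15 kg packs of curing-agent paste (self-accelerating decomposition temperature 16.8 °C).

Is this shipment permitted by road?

No

Curing-agent paste: self-accelerating decomposition temperature 16.8 °C ≤ 60 °C → Code R5 (Self-Reactive).
Code R5 quantity: two 5.15 kg packs = 10.3 kg.
10.3 kg > 10 kg (road limit, Code R5) — over the limit.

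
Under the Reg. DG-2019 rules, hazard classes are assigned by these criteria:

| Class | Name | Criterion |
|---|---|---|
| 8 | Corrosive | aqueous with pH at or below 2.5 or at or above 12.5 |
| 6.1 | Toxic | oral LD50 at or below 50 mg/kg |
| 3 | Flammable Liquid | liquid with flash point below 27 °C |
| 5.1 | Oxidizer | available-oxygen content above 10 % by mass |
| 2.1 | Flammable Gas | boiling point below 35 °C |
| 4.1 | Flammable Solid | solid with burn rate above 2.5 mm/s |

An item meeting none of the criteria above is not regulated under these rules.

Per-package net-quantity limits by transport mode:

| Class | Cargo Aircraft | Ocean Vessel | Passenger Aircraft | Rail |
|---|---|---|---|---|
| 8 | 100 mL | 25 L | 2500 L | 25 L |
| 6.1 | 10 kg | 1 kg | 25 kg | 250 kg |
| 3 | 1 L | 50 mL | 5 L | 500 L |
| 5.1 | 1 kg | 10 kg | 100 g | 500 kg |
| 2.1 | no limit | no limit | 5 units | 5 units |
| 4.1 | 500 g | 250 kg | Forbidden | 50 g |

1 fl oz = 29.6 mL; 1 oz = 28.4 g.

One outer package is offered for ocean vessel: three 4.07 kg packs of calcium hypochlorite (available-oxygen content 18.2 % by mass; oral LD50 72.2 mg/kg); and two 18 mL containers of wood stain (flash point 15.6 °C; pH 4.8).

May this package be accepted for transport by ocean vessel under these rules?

Calcium hypochlorite: available-oxygen content 18.2 % by mass > 10 % by mass → Class 5.1 (Oxidizer).
With flash point 15.6 °C (< 27 °C), the wood stain falls in Class 3.
Class 5.1 quantity: three 4.07 kg packs = 12.21 kg.
That exceeds the Class 5.1 ocean vessel limit of 10 kg.
Class 3 quantity: two 18 mL containers = 36 mL.
That is within the Class 3 ocean vessel limit of 50 mL.

No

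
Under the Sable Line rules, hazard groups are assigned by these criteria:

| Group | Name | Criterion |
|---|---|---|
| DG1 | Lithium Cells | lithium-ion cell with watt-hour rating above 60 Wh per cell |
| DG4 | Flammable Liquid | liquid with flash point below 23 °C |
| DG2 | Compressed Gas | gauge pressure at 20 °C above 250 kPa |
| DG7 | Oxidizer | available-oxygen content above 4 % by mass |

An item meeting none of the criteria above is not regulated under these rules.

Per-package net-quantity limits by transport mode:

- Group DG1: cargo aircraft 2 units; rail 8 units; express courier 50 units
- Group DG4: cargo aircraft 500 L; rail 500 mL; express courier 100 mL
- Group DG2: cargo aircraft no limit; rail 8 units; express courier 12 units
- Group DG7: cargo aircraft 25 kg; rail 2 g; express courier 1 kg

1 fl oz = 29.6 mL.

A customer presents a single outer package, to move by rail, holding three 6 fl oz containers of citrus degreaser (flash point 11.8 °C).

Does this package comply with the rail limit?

No

With flash point 11.8 °C (< 23 °C), the citrus degreaser falls in Group DG4.
Group DG4 quantity: three 6 fl oz containers = 532.8 mL.
That exceeds the Group DG4 rail limit of 500 mL.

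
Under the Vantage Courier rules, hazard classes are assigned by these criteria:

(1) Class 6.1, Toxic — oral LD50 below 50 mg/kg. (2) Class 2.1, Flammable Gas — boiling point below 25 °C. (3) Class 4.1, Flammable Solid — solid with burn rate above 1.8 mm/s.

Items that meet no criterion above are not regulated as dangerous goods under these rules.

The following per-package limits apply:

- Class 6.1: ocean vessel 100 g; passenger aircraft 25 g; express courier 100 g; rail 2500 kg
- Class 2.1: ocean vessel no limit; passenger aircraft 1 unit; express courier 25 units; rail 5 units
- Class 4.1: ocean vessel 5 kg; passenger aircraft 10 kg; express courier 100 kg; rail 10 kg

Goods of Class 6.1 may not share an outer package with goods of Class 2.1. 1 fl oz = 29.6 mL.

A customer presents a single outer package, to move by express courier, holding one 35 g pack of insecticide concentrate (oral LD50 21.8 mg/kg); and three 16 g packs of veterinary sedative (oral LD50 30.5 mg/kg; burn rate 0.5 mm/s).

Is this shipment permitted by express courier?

Yes

Oral LD50 21.8 mg/kg meets the Class 6.1 criterion (Toxic), so the insecticide concentrate is Class 6.1.
With oral LD50 30.5 mg/kg (< 50 mg/kg), the veterinary sedative falls in Class 6.1.
Total Class 6.1: 35 g + (three 16 g packs = 48 g) = 83 g.
83 g is within the express courier limit of 100 g for Class 6.1.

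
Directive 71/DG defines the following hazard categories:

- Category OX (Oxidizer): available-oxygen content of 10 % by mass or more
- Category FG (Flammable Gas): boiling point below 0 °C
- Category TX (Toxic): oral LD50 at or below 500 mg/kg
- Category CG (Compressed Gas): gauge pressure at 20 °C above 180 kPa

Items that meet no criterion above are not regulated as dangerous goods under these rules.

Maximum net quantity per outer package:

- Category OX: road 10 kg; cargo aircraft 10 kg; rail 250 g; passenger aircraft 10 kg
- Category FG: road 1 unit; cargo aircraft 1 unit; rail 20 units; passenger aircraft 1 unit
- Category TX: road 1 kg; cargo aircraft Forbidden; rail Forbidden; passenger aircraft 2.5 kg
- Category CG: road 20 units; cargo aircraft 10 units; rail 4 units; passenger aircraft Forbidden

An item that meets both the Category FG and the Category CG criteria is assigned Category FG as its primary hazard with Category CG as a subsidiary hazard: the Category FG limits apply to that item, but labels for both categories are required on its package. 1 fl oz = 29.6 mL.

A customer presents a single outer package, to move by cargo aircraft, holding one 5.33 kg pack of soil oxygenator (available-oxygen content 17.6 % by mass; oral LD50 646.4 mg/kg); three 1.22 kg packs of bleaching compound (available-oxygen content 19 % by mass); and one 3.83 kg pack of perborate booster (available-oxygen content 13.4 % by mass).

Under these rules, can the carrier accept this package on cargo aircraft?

No

With available-oxygen content 17.6 % by mass (≥ 10 % by mass), the soil oxygenator falls in Category OX.
The bleaching compound has available-oxygen content 19 % by mass, which is ≥ 10 % by mass, so it is Category OX (Oxidizer).
Perborate booster: available-oxygen content 13.4 % by mass ≥ 10 % by mass → Category OX (Oxidizer).
Category OX net quantity: 5.33 kg + (three 1.22 kg packs = 3.66 kg) + 3.83 kg = 12.82 kg.
12.82 kg > 10 kg (cargo aircraft limit, Category OX) — over the limit.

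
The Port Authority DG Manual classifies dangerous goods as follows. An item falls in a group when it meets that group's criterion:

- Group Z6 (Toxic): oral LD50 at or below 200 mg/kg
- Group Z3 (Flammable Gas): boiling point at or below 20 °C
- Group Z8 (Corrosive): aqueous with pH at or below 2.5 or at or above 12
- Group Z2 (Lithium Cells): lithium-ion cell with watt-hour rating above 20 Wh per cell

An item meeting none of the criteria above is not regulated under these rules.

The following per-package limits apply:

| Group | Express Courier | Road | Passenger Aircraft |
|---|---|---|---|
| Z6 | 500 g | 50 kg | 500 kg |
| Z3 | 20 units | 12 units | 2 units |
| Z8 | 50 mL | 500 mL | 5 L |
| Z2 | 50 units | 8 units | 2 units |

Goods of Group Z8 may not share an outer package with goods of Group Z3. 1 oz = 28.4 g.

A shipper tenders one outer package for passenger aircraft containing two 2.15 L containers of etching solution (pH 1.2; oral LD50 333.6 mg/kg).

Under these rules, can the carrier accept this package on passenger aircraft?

pH 1.2 meets the Group Z8 criterion (Corrosive), so the etching solution is Group Z8.
Group Z8 quantity: two 2.15 L containers = 4.3 L.
That is within the Group Z8 passenger aircraft limit of 5 L.

Yes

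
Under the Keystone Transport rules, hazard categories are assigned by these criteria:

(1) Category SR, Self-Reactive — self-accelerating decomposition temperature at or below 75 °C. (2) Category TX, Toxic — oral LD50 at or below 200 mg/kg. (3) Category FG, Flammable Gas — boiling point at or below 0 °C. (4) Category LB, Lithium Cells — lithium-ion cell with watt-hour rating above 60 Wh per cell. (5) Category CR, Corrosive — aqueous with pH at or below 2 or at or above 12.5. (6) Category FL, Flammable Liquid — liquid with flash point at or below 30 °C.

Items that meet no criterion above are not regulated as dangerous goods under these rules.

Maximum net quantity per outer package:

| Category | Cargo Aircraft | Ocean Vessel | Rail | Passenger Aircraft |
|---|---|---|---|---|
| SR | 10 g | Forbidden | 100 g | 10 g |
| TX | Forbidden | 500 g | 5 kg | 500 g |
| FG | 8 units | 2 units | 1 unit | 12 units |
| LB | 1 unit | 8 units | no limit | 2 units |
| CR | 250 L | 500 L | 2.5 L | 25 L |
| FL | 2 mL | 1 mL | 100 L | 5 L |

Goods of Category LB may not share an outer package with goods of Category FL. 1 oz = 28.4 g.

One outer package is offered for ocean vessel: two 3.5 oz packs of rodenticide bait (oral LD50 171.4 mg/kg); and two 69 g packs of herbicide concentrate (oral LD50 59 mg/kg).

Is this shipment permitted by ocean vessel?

The rodenticide bait has oral LD50 171.4 mg/kg, which is ≤ 200 mg/kg, so it is Category TX (Toxic).
With oral LD50 59 mg/kg (≤ 200 mg/kg), the herbicide concentrate falls in Category TX.
Total Category TX: (two 3.5 oz packs = 198.8 g) + (two 69 g packs = 138 g) = 336.8 g.
336.8 g is within the ocean vessel limit of 500 g for Category TX.

Yes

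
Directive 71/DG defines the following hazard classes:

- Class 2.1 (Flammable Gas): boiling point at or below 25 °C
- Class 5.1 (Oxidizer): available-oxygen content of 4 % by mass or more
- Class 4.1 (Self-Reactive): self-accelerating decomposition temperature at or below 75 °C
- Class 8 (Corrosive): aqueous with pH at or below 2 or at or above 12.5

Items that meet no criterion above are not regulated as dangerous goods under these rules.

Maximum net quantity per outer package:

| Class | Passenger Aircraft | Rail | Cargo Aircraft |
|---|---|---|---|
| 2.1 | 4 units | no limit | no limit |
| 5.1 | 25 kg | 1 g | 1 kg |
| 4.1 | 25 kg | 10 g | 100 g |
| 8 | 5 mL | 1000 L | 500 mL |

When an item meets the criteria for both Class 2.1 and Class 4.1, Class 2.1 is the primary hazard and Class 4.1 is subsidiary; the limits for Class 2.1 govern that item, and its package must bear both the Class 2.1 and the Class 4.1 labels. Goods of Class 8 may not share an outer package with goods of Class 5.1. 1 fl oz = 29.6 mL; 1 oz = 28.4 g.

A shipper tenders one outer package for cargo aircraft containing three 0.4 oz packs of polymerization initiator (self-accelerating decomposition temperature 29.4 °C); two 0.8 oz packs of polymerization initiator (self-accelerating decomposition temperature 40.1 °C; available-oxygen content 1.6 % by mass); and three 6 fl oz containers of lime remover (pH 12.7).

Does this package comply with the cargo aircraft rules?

No

Polymerization initiator: self-accelerating decomposition temperature 29.4 °C ≤ 75 °C → Class 4.1 (Self-Reactive).
The polymerization initiator has self-accelerating decomposition temperature 40.1 °C, which is ≤ 75 °C, so it is Class 4.1 (Self-Reactive).
The lime remover has pH 12.7, which is ≥ 12.5, so it is Class 8 (Corrosive).
Class 8 quantity: three 6 fl oz containers = 532.8 mL.
That exceeds the Class 8 cargo aircraft limit of 500 mL.
Class 4.1 net quantity: (three 0.4 oz packs = 34.08 g) + (two 0.8 oz packs = 45.44 g) = 79.52 g.
79.52 g is within the cargo aircraft limit of 100 g for Class 4.1.
The segregation rule (Class 8 with Class 5.1) does not apply to Class 8 with Class 4.1.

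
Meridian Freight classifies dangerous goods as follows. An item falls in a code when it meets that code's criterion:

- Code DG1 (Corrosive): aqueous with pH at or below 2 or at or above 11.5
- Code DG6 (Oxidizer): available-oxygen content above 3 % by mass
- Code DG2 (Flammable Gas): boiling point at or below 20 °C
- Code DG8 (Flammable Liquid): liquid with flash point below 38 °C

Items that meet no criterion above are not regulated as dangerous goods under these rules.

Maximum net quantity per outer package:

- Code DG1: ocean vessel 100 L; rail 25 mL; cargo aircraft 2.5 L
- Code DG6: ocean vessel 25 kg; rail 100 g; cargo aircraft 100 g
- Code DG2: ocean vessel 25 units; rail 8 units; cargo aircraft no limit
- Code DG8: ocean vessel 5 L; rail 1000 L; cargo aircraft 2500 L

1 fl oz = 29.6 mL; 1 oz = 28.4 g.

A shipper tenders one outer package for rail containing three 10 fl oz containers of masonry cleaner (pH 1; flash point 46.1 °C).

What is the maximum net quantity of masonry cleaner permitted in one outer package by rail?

25 mL

Masonry cleaner: pH 1 ≤ 2 → Code DG1 (Corrosive).
The rail limit for Code DG1 is 25 mL.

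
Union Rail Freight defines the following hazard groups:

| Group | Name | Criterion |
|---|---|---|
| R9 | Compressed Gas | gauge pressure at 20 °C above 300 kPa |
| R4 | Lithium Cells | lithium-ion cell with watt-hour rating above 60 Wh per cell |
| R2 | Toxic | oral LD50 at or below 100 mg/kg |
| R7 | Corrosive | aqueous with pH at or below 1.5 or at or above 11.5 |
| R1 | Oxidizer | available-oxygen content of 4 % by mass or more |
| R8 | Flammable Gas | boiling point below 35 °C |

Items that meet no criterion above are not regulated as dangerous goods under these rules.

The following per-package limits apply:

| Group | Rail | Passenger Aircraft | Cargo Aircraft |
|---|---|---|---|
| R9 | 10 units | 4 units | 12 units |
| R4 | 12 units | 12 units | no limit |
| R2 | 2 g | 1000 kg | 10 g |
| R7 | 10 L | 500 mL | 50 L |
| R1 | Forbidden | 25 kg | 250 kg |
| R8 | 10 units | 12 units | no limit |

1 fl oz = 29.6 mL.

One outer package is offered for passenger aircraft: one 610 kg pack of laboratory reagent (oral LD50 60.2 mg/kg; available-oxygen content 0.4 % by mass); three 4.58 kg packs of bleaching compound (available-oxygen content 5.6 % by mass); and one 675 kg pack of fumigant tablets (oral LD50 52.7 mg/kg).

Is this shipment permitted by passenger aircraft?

Laboratory reagent: oral LD50 60.2 mg/kg ≤ 100 mg/kg → Group R2 (Toxic).
Bleaching compound: available-oxygen content 5.6 % by mass ≥ 4 % by mass → Group R1 (Oxidizer).
Fumigant tablets: oral LD50 52.7 mg/kg ≤ 100 mg/kg → Group R2 (Toxic).
Group R1 quantity: three 4.58 kg packs = 13.74 kg.
13.74 kg is within the passenger aircraft limit of 25 kg for Group R1.
Group R2 net quantity: 610 kg + 675 kg = 1285 kg.
That exceeds the Group R2 passenger aircraft limit of 1000 kg.

No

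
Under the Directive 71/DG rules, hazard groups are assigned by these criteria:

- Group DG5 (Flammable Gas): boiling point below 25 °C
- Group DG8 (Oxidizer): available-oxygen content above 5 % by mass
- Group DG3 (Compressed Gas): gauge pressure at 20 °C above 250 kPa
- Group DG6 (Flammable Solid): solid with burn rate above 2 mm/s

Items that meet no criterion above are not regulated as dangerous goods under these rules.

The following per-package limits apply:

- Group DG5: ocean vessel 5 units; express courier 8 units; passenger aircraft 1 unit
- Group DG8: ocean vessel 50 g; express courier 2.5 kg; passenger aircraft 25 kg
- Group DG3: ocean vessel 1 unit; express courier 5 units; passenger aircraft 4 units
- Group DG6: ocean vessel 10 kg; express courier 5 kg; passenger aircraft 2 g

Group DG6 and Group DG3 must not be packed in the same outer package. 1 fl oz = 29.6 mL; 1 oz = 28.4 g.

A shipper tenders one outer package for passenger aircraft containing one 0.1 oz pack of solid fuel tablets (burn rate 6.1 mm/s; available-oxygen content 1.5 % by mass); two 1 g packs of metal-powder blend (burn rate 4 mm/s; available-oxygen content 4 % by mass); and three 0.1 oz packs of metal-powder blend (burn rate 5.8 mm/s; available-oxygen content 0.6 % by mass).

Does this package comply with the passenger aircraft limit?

No

Burn rate 6.1 mm/s meets the Group DG6 criterion (Flammable Solid), so the solid fuel tablets are Group DG6.
With burn rate 4 mm/s (> 2 mm/s), the metal-powder blend falls in Group DG6.
Burn rate 5.8 mm/s meets the Group DG6 criterion (Flammable Solid), so the metal-powder blend is Group DG6.
Total Group DG6: (one 0.1 oz pack = 2.84 g) + (two 1 g packs = 2 g) + (three 0.1 oz packs = 8.52 g) = 13.36 g.
13.36 g > 2 g (passenger aircraft limit, Group DG6) — over the limit.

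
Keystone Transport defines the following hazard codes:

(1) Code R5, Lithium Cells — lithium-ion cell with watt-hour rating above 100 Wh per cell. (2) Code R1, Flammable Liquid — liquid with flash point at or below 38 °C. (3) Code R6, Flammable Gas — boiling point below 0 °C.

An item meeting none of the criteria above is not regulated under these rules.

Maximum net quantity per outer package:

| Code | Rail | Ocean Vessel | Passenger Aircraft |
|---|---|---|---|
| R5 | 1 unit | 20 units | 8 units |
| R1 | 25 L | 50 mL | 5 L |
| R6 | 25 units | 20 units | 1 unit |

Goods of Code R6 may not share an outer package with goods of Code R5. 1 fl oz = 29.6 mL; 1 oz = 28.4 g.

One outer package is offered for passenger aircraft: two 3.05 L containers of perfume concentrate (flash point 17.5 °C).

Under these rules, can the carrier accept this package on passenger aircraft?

No

Perfume concentrate: flash point 17.5 °C ≤ 38 °C → Code R1 (Flammable Liquid).
Code R1 quantity: two 3.05 L containers = 6.1 L.
6.1 L exceeds the passenger aircraft limit of 5 L for Code R1.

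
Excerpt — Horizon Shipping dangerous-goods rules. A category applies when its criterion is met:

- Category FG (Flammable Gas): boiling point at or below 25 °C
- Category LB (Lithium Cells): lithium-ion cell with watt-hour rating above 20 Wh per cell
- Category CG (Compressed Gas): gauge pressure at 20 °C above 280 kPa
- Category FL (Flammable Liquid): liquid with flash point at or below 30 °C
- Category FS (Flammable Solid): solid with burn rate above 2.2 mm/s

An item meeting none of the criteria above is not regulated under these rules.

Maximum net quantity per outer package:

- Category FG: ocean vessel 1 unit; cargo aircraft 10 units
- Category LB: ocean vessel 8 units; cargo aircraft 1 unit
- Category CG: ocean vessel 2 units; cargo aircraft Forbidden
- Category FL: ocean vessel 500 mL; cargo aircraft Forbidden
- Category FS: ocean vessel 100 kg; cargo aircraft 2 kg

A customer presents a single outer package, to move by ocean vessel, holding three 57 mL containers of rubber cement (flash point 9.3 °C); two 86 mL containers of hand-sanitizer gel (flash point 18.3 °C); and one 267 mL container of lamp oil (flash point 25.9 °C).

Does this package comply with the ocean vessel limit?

No

With flash point 9.3 °C (≤ 30 °C), the rubber cement falls in Category FL.
With flash point 18.3 °C (≤ 30 °C), the hand-sanitizer gel falls in Category FL.
The lamp oil has flash point 25.9 °C, which is ≤ 30 °C, so it is Category FL (Flammable Liquid).
Category FL net quantity: (three 57 mL containers = 171 mL) + (two 86 mL containers = 172 mL) + 267 mL = 610 mL.
That exceeds the Category FL ocean vessel limit of 500 mL.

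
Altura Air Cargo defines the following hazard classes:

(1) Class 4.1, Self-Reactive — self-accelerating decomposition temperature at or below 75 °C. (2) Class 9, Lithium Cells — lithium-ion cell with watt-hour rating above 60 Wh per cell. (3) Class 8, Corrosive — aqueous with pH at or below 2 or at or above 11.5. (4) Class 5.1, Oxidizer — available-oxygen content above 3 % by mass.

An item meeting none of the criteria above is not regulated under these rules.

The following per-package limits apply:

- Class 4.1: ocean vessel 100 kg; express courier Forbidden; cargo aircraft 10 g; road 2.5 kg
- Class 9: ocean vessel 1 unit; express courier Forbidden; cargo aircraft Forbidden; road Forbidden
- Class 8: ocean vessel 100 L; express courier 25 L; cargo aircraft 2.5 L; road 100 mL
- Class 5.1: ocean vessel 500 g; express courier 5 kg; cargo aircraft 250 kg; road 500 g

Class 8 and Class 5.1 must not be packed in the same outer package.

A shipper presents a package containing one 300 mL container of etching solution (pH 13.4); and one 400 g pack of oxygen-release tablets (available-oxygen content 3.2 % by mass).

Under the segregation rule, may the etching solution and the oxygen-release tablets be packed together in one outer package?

pH 13.4 meets the Class 8 criterion (Corrosive), so the etching solution is Class 8.
Available-oxygen content 3.2 % by mass meets the Class 5.1 criterion (Oxidizer), so the oxygen-release tablets are Class 5.1.
Class 8 and Class 5.1 may not share an outer package.

No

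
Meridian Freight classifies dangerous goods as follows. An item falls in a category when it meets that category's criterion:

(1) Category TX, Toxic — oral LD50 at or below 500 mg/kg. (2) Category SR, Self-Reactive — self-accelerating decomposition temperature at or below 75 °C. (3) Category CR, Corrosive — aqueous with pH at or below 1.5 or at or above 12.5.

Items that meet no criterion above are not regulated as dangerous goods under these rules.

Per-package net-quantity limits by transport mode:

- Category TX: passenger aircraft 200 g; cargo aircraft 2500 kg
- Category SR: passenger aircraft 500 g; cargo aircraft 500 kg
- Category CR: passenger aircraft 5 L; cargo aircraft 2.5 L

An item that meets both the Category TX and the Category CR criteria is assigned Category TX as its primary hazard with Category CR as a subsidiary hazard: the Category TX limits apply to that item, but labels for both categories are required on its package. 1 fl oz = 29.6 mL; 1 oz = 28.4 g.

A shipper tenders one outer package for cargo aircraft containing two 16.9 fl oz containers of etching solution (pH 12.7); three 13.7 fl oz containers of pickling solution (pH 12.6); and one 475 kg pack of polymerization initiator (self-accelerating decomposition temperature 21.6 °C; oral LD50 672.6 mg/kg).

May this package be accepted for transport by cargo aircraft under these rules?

Yes

Etching solution: pH 12.7 ≥ 12.5 → Category CR (Corrosive).
pH 12.6 meets the Category CR criterion (Corrosive), so the pickling solution is Category CR.
The polymerization initiator has self-accelerating decomposition temperature 21.6 °C, which is ≤ 75 °C, so it is Category SR (Self-Reactive).
Category CR net quantity: (two 16.9 fl oz containers = 1000.48 mL) + (three 13.7 fl oz containers = 1216.56 mL) = 2217.04 mL.
That is within the Category CR cargo aircraft limit of 2.5 L.
Category SR quantity: 475 kg.
475 kg is within the cargo aircraft limit of 500 kg for Category SR.
Every hazard category is within its cargo aircraft limit and no segregation rule is violated.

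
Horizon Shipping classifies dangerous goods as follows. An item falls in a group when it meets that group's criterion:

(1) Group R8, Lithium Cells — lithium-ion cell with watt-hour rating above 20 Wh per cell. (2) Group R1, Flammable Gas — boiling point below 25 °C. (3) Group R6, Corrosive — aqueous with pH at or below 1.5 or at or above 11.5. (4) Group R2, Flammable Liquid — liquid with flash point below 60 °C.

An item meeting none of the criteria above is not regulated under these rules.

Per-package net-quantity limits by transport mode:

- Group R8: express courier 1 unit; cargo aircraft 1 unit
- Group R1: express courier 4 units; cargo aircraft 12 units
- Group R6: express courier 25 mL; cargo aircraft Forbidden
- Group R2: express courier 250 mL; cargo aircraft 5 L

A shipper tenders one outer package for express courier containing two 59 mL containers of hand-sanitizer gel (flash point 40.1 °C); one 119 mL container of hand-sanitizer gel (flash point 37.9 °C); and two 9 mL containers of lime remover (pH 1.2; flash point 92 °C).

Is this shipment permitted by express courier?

Hand-sanitizer gel: flash point 40.1 °C < 60 °C → Group R2 (Flammable Liquid).
Flash point 37.9 °C meets the Group R2 criterion (Flammable Liquid), so the hand-sanitizer gel is Group R2.
The lime remover has pH 1.2, which is ≤ 1.5, so it is Group R6 (Corrosive).
Total Group R2: (two 59 mL containers = 118 mL) + 119 mL = 237 mL.
237 mL ≤ 250 mL (express courier limit, Group R2) — within limit.
Group R6 quantity: two 9 mL containers = 18 mL.
18 mL is within the express courier limit of 25 mL for Group R6.
Every hazard group is within its express courier limit and no segregation rule is violated.

Yes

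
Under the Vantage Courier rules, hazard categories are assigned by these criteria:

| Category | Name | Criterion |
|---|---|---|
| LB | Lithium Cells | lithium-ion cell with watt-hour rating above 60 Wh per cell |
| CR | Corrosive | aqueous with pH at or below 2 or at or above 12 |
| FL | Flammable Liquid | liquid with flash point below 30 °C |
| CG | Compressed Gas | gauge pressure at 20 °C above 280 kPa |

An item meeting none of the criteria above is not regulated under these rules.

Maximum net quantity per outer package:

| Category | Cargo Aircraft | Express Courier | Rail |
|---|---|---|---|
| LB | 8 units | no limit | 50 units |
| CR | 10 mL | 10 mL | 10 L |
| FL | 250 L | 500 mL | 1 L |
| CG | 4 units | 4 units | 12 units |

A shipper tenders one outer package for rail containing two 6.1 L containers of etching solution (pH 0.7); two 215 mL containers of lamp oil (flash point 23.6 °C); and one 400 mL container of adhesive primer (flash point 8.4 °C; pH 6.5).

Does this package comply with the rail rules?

No

Etching solution: pH 0.7 ≤ 2 → Category CR (Corrosive).
With flash point 23.6 °C (< 30 °C), the lamp oil falls in Category FL.
Adhesive primer: flash point 8.4 °C < 30 °C → Category FL (Flammable Liquid).
Total Category FL: (two 215 mL containers = 430 mL) + 400 mL = 830 mL.
That is within the Category FL rail limit of 1 L.
Category CR quantity: two 6.1 L containers = 12.2 L.
12.2 L > 10 L (rail limit, Category CR) — over the limit.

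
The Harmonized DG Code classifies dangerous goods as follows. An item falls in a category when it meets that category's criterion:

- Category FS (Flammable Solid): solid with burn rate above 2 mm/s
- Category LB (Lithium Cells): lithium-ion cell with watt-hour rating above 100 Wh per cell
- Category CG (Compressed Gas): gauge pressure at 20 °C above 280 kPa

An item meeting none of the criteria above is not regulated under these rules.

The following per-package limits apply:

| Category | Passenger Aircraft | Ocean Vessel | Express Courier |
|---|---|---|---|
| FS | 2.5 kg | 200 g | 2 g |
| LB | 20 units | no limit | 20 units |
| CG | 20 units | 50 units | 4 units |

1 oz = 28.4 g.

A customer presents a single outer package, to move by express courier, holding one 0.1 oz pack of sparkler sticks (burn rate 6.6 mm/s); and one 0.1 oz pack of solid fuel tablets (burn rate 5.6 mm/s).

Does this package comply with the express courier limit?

No

The sparkler sticks have burn rate 6.6 mm/s, which is > 2 mm/s, so they are Category FS (Flammable Solid).
With burn rate 5.6 mm/s (> 2 mm/s), the solid fuel tablets fall in Category FS.
Total Category FS: (one 0.1 oz pack = 2.84 g) + (one 0.1 oz pack = 2.84 g) = 5.68 g.
That exceeds the Category FS express courier limit of 2 g.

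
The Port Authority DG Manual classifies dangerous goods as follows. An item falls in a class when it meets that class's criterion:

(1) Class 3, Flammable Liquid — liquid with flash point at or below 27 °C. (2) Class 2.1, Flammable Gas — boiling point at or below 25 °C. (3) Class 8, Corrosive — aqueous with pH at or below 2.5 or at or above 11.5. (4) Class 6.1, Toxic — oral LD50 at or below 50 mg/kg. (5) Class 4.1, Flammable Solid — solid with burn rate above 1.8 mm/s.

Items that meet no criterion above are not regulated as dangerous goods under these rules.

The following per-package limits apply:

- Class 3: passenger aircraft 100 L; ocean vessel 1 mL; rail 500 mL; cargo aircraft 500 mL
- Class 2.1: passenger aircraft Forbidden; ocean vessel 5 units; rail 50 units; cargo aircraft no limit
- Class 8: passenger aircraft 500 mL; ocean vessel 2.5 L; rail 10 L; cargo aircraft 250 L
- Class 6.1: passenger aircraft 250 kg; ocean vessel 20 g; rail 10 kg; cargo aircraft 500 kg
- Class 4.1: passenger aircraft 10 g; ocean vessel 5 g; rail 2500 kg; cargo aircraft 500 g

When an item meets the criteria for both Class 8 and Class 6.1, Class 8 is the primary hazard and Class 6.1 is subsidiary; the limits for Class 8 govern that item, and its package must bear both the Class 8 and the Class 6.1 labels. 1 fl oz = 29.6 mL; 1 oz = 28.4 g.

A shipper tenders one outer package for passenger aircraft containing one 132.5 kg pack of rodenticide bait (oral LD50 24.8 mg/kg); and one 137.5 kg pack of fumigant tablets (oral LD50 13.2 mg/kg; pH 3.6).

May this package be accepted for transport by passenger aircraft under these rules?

The rodenticide bait has oral LD50 24.8 mg/kg, which is ≤ 50 mg/kg, so it is Class 6.1 (Toxic).
Fumigant tablets: oral LD50 13.2 mg/kg ≤ 50 mg/kg → Class 6.1 (Toxic).
Class 6.1 net quantity: 132.5 kg + 137.5 kg = 270 kg.
270 kg > 250 kg (passenger aircraft limit, Class 6.1) — over the limit.

No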